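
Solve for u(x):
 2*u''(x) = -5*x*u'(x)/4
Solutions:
 u(x) = C1 + C2*erf(sqrt(5)*x/4)


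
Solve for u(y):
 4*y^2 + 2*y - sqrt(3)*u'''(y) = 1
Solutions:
 u(y) = C1 + C2*y + C3*y^2 + sqrt(3)*y^5/45 + sqrt(3)*y^4/36 - sqrt(3)*y^3/18


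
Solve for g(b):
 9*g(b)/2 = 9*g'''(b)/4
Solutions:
 g(b) = C3*exp(2^(1/3)*b) + (C1*sin(2^(1/3)*sqrt(3)*b/2) + C2*cos(2^(1/3)*sqrt(3)*b/2))*exp(-2^(1/3)*b/2)


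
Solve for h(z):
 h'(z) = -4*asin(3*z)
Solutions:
 h(z) = C1 - 4*z*asin(3*z) - 4*sqrt(1 - 9*z^2)/3


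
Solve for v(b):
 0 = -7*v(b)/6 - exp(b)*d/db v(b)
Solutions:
 v(b) = C1*exp(7*exp(-b)/6)


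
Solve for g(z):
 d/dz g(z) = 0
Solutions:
 g(z) = C1


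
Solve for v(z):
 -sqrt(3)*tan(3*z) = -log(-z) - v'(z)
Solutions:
 v(z) = C1 - z*log(-z) + z - sqrt(3)*log(cos(3*z))/3


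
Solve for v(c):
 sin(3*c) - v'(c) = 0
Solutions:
 v(c) = C1 - cos(3*c)/3


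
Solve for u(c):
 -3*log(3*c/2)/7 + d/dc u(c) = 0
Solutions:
 u(c) = C1 + 3*c*log(c)/7 - 3*c/7 - 3*c*log(2)/7 + 3*c*log(3)/7


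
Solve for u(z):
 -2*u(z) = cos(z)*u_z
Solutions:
 u(z) = C1*(sin(z) - 1)/(sin(z) + 1)


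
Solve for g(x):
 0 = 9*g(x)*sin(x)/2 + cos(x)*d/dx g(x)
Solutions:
 g(x) = C1*cos(x)^(9/2)


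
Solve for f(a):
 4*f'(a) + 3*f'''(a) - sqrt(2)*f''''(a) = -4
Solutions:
 f(a) = C1 + C2*exp(a*(-2*(sqrt(3) + 5*sqrt(2)/4)^(1/3) - 1/(sqrt(3) + 5*sqrt(2)/4)^(1/3) + 2*sqrt(2))/4)*sin(sqrt(3)*a*(-2*(sqrt(3) + 5*sqrt(2)/4)^(1/3) + (sqrt(3) + 5*sqrt(2)/4)^(-1/3))/4) + C3*exp(a*(-2*(sqrt(3) + 5*sqrt(2)/4)^(1/3) - 1/(sqrt(3) + 5*sqrt(2)/4)^(1/3) + 2*sqrt(2))/4)*cos(sqrt(3)*a*(-2*(sqrt(3) + 5*sqrt(2)/4)^(1/3) + (sqrt(3) + 5*sqrt(2)/4)^(-1/3))/4) + C4*exp(a*(1/(2*(sqrt(3) + 5*sqrt(2)/4)^(1/3)) + sqrt(2)/2 + (sqrt(3) + 5*sqrt(2)/4)^(1/3))) - a


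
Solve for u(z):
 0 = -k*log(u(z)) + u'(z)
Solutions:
 li(u(z)) = C1 + k*z


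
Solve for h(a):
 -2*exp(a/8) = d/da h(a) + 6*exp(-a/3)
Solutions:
 h(a) = C1 - 16*exp(a/8) + 18*exp(-a/3)


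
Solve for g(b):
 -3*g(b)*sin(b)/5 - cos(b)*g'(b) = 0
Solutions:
 g(b) = C1*cos(b)^(3/5)


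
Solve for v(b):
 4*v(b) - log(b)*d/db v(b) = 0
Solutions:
 v(b) = C1*exp(4*li(b))


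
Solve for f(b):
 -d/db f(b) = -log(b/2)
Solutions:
 f(b) = C1 + b*log(b) - b - b*log(2)


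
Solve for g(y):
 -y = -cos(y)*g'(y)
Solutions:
 g(y) = C1 + Integral(y/cos(y), y)


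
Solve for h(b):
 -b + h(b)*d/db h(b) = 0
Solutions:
 h(b) = -sqrt(C1 + b^2)
 h(b) = sqrt(C1 + b^2)


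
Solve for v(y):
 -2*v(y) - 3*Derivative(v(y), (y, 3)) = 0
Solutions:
 v(y) = C3*exp(-2^(1/3)*3^(2/3)*y/3) + (C1*sin(2^(1/3)*3^(1/6)*y/2) + C2*cos(2^(1/3)*3^(1/6)*y/2))*exp(2^(1/3)*3^(2/3)*y/6)


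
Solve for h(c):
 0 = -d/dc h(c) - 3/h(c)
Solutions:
 h(c) = -sqrt(C1 - 6*c)
 h(c) = sqrt(C1 - 6*c)


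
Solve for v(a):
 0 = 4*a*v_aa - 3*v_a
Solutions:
 v(a) = C1 + C2*a^(7/4)


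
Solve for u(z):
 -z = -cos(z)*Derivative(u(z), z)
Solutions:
 u(z) = C1 + Integral(z/cos(z), z)


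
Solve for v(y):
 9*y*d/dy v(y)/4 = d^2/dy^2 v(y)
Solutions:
 v(y) = C1 + C2*erfi(3*sqrt(2)*y/4)


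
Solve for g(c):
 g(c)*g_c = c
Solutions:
 g(c) = -sqrt(C1 + c^2)
 g(c) = sqrt(C1 + c^2)


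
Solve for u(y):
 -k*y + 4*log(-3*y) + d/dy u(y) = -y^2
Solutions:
 u(y) = C1 + k*y^2/2 - y^3/3 - 4*y*log(-y) + 4*y*(1 - log(3))


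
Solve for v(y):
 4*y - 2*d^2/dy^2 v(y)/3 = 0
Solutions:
 v(y) = C1 + C2*y + y^3


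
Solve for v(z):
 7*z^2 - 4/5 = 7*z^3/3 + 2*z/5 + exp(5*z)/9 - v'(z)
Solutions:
 v(z) = C1 + 7*z^4/12 - 7*z^3/3 + z^2/5 + 4*z/5 + exp(5*z)/45


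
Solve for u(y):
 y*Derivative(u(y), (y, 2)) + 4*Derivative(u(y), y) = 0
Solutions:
 u(y) = C1 + C2/y^3


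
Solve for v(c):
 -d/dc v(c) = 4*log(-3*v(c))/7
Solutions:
 7*Integral(1/(log(-_y) + log(3)), (_y, v(c)))/4 = C1 - c


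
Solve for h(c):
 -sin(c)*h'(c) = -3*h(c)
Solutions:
 h(c) = C1*(cos(c) - 1)^(3/2)/(cos(c) + 1)^(3/2)


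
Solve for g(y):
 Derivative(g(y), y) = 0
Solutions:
 g(y) = C1


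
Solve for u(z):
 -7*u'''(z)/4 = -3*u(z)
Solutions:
 u(z) = C3*exp(12^(1/3)*7^(2/3)*z/7) + (C1*sin(14^(2/3)*3^(5/6)*z/14) + C2*cos(14^(2/3)*3^(5/6)*z/14))*exp(-12^(1/3)*7^(2/3)*z/14)


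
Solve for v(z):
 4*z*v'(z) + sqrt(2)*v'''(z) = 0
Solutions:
 v(z) = C1 + Integral(C2*airyai(-sqrt(2)*z) + C3*airybi(-sqrt(2)*z), z)


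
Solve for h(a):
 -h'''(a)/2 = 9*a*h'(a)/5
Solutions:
 h(a) = C1 + Integral(C2*airyai(-18^(1/3)*5^(2/3)*a/5) + C3*airybi(-18^(1/3)*5^(2/3)*a/5), a)


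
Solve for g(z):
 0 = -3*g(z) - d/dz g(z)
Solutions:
 g(z) = C1*exp(-3*z)


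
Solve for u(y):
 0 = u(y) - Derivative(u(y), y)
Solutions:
 u(y) = C1*exp(y)


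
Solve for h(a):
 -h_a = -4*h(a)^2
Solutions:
 h(a) = -1/(C1 + 4*a)


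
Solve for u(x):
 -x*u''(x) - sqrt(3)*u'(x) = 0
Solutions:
 u(x) = C1 + C2*x^(1 - sqrt(3))


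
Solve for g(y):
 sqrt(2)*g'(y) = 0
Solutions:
 g(y) = C1


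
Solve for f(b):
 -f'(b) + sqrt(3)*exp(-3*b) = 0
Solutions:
 f(b) = C1 - sqrt(3)*exp(-3*b)/3


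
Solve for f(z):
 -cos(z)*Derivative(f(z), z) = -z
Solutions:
 f(z) = C1 + Integral(z/cos(z), z)


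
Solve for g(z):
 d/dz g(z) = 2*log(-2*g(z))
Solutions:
 -Integral(1/(log(-_y) + log(2)), (_y, g(z)))/2 = C1 - z


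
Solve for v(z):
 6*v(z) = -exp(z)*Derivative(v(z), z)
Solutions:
 v(z) = C1*exp(6*exp(-z))


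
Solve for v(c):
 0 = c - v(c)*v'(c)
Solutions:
 v(c) = -sqrt(C1 + c^2)
 v(c) = sqrt(C1 + c^2)


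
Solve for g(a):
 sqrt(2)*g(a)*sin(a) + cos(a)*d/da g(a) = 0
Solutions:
 g(a) = C1*cos(a)^(sqrt(2))


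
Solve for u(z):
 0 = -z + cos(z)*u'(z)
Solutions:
 u(z) = C1 + Integral(z/cos(z), z)


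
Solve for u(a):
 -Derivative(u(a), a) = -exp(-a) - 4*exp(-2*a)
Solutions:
 u(a) = C1 - exp(-a) - 2*exp(-2*a)


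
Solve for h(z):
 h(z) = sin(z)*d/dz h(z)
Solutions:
 h(z) = C1*sqrt(cos(z) - 1)/sqrt(cos(z) + 1)


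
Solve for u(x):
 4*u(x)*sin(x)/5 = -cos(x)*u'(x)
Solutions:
 u(x) = C1*cos(x)^(4/5)


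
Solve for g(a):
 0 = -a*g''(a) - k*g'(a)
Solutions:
 g(a) = C1 + a^(1 - re(k))*(C2*sin(log(a)*Abs(im(k))) + C3*cos(log(a)*im(k)))


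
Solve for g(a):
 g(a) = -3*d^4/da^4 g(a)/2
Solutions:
 g(a) = (C1*sin(6^(3/4)*a/6) + C2*cos(6^(3/4)*a/6))*exp(-6^(3/4)*a/6) + (C3*sin(6^(3/4)*a/6) + C4*cos(6^(3/4)*a/6))*exp(6^(3/4)*a/6)


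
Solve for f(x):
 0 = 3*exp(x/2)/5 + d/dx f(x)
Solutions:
 f(x) = C1 - 6*exp(x/2)/5


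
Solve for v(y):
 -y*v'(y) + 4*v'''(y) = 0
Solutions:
 v(y) = C1 + Integral(C2*airyai(2^(1/3)*y/2) + C3*airybi(2^(1/3)*y/2), y)


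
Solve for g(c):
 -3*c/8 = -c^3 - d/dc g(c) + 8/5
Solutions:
 g(c) = C1 - c^4/4 + 3*c^2/16 + 8*c/5


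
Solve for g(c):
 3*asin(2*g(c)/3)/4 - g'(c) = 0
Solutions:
 Integral(1/asin(2*_y/3), (_y, g(c))) = C1 + 3*c/4


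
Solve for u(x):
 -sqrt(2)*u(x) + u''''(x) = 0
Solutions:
 u(x) = C1*exp(-2^(1/8)*x) + C2*exp(2^(1/8)*x) + C3*sin(2^(1/8)*x) + C4*cos(2^(1/8)*x)


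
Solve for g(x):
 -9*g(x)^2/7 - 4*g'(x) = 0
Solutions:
 g(x) = 28/(C1 + 9*x)


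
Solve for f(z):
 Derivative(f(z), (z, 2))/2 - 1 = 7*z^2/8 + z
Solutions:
 f(z) = C1 + C2*z + 7*z^4/48 + z^3/3 + z^2


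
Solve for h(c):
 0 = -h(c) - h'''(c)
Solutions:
 h(c) = C3*exp(-c) + (C1*sin(sqrt(3)*c/2) + C2*cos(sqrt(3)*c/2))*exp(c/2)


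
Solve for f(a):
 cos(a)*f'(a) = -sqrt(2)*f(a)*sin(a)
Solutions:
 f(a) = C1*cos(a)^(sqrt(2))


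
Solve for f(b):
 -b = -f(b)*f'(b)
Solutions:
 f(b) = -sqrt(C1 + b^2)
 f(b) = sqrt(C1 + b^2)


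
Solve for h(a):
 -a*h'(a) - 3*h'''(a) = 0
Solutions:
 h(a) = C1 + Integral(C2*airyai(-3^(2/3)*a/3) + C3*airybi(-3^(2/3)*a/3), a)


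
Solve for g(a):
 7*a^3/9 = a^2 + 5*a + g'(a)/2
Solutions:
 g(a) = C1 + 7*a^4/18 - 2*a^3/3 - 5*a^2


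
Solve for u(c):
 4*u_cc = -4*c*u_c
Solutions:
 u(c) = C1 + C2*erf(sqrt(2)*c/2)


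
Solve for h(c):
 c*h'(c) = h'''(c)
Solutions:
 h(c) = C1 + Integral(C2*airyai(c) + C3*airybi(c), c)


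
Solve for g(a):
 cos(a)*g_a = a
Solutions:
 g(a) = C1 + Integral(a/cos(a), a)


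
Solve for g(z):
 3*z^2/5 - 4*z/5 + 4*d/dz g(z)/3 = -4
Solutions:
 g(z) = C1 - 3*z^3/20 + 3*z^2/10 - 3*z


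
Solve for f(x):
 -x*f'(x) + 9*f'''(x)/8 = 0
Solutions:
 f(x) = C1 + Integral(C2*airyai(2*3^(1/3)*x/3) + C3*airybi(2*3^(1/3)*x/3), x)


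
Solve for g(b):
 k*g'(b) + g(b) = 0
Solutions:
 g(b) = C1*exp(-b/k)


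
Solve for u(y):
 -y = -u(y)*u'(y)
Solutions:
 u(y) = -sqrt(C1 + y^2)
 u(y) = sqrt(C1 + y^2)


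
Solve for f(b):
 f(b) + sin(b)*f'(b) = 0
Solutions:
 f(b) = C1*sqrt(cos(b) + 1)/sqrt(cos(b) - 1)


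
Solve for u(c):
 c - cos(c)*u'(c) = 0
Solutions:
 u(c) = C1 + Integral(c/cos(c), c)


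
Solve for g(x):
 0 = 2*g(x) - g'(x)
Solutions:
 g(x) = C1*exp(2*x)


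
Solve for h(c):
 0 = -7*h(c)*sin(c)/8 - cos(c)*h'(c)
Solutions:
 h(c) = C1*cos(c)^(7/8)


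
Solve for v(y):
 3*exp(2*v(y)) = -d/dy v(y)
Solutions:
 v(y) = log(-sqrt(-1/(C1 - 3*y))) - log(2)/2
 v(y) = log(-1/(C1 - 3*y))/2 - log(2)/2


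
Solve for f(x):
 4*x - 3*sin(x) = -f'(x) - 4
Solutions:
 f(x) = C1 - 2*x^2 - 4*x - 3*cos(x)


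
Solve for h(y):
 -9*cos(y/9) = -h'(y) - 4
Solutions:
 h(y) = C1 - 4*y + 81*sin(y/9)


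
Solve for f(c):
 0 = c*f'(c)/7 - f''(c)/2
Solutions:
 f(c) = C1 + C2*erfi(sqrt(7)*c/7)


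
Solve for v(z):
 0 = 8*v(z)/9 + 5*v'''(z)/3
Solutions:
 v(z) = C3*exp(-2*15^(2/3)*z/15) + (C1*sin(3^(1/6)*5^(2/3)*z/5) + C2*cos(3^(1/6)*5^(2/3)*z/5))*exp(15^(2/3)*z/15)


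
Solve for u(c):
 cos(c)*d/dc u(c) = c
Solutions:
 u(c) = C1 + Integral(c/cos(c), c)


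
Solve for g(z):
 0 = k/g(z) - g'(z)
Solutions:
 g(z) = -sqrt(C1 + 2*k*z)
 g(z) = sqrt(C1 + 2*k*z)


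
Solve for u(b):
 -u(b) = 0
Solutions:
 u(b) = 0


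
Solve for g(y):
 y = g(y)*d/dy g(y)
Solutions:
 g(y) = -sqrt(C1 + y^2)
 g(y) = sqrt(C1 + y^2)


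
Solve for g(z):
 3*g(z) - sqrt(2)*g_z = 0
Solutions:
 g(z) = C1*exp(3*sqrt(2)*z/2)


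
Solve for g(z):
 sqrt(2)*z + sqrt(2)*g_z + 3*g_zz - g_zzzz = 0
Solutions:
 g(z) = C1 + C2*exp(-sqrt(2)*z) + C3*exp(z*(sqrt(2) + sqrt(6))/2) + C4*exp(z*(-sqrt(6) + sqrt(2))/2) - z^2/2 + 3*sqrt(2)*z/2


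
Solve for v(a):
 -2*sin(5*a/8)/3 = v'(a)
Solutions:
 v(a) = C1 + 16*cos(5*a/8)/15


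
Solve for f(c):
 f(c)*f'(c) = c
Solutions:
 f(c) = -sqrt(C1 + c^2)
 f(c) = sqrt(C1 + c^2)


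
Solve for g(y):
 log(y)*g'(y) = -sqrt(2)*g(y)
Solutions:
 g(y) = C1*exp(-sqrt(2)*li(y))


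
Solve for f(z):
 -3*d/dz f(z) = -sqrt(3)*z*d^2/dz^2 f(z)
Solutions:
 f(z) = C1 + C2*z^(1 + sqrt(3))


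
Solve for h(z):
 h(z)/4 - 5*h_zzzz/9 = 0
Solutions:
 h(z) = C1*exp(-5^(3/4)*sqrt(6)*z/10) + C2*exp(5^(3/4)*sqrt(6)*z/10) + C3*sin(5^(3/4)*sqrt(6)*z/10) + C4*cos(5^(3/4)*sqrt(6)*z/10)


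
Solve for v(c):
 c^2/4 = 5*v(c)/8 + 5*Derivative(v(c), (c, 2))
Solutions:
 v(c) = C1*sin(sqrt(2)*c/4) + C2*cos(sqrt(2)*c/4) + 2*c^2/5 - 32/5


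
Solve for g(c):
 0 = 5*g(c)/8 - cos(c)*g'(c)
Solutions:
 g(c) = C1*(sin(c) + 1)^(5/16)/(sin(c) - 1)^(5/16)


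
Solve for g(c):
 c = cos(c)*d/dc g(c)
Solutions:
 g(c) = C1 + Integral(c/cos(c), c)


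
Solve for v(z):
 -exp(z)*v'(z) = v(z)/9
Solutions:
 v(z) = C1*exp(exp(-z)/9)


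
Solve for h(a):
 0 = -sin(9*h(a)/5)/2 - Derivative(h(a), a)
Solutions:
 a/2 + 5*log(cos(9*h(a)/5) - 1)/18 - 5*log(cos(9*h(a)/5) + 1)/18 = C1


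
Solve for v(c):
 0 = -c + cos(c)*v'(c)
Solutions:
 v(c) = C1 + Integral(c/cos(c), c)


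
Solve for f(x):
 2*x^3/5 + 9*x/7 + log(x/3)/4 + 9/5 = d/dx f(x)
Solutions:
 f(x) = C1 + x^4/10 + 9*x^2/14 + x*log(x)/4 - x*log(3)/4 + 31*x/20


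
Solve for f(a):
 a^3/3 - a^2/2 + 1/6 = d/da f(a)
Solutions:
 f(a) = C1 + a^4/12 - a^3/6 + a/6


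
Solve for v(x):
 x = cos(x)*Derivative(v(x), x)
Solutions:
 v(x) = C1 + Integral(x/cos(x), x)


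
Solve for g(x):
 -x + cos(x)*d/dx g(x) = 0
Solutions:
 g(x) = C1 + Integral(x/cos(x), x)


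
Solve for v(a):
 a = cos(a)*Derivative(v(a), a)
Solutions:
 v(a) = C1 + Integral(a/cos(a), a)


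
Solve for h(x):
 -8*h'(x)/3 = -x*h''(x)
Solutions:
 h(x) = C1 + C2*x^(11/3)


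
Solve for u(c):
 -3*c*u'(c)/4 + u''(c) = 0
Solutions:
 u(c) = C1 + C2*erfi(sqrt(6)*c/4)


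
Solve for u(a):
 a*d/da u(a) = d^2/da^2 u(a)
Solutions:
 u(a) = C1 + C2*erfi(sqrt(2)*a/2)


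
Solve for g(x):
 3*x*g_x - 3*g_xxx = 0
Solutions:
 g(x) = C1 + Integral(C2*airyai(x) + C3*airybi(x), x)


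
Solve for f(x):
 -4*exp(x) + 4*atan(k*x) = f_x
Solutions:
 f(x) = C1 + 4*Piecewise((x*atan(k*x) - log(k^2*x^2 + 1)/(2*k), Ne(k, 0)), (0, True)) - 4*exp(x)


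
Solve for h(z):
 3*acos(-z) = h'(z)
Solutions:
 h(z) = C1 + 3*z*acos(-z) + 3*sqrt(1 - z^2)


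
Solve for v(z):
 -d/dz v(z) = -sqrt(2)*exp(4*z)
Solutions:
 v(z) = C1 + sqrt(2)*exp(4*z)/4


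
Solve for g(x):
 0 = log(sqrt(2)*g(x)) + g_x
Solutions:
 2*Integral(1/(2*log(_y) + log(2)), (_y, g(x))) = C1 - x


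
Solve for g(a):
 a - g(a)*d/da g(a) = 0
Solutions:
 g(a) = -sqrt(C1 + a^2)
 g(a) = sqrt(C1 + a^2)


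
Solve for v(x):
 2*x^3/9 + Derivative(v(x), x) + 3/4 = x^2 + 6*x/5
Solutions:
 v(x) = C1 - x^4/18 + x^3/3 + 3*x^2/5 - 3*x/4


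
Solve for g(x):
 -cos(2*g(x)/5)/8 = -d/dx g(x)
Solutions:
 -x/8 - 5*log(sin(2*g(x)/5) - 1)/4 + 5*log(sin(2*g(x)/5) + 1)/4 = C1


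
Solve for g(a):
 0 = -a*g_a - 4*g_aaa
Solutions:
 g(a) = C1 + Integral(C2*airyai(-2^(1/3)*a/2) + C3*airybi(-2^(1/3)*a/2), a)


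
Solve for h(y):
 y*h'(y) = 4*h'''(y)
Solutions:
 h(y) = C1 + Integral(C2*airyai(2^(1/3)*y/2) + C3*airybi(2^(1/3)*y/2), y)


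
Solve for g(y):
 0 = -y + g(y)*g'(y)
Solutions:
 g(y) = -sqrt(C1 + y^2)
 g(y) = sqrt(C1 + y^2)


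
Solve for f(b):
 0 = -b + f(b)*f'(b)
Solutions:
 f(b) = -sqrt(C1 + b^2)
 f(b) = sqrt(C1 + b^2)


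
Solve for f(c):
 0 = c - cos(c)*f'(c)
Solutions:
 f(c) = C1 + Integral(c/cos(c), c)


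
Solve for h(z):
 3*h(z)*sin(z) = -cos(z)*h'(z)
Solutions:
 h(z) = C1*cos(z)^3


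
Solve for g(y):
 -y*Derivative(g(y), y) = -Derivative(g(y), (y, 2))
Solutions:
 g(y) = C1 + C2*erfi(sqrt(2)*y/2)


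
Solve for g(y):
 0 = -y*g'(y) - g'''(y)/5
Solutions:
 g(y) = C1 + Integral(C2*airyai(-5^(1/3)*y) + C3*airybi(-5^(1/3)*y), y)


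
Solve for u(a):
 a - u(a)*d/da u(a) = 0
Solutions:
 u(a) = -sqrt(C1 + a^2)
 u(a) = sqrt(C1 + a^2)


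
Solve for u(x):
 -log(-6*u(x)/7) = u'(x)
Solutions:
 Integral(1/(log(-_y) - log(7) + log(6)), (_y, u(x))) = C1 - x


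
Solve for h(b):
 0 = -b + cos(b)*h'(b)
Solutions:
 h(b) = C1 + Integral(b/cos(b), b)


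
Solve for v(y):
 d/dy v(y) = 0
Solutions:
 v(y) = C1


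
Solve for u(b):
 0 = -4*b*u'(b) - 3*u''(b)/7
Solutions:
 u(b) = C1 + C2*erf(sqrt(42)*b/3)


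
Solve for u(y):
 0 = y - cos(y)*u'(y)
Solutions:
 u(y) = C1 + Integral(y/cos(y), y)


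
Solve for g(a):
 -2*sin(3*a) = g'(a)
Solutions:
 g(a) = C1 + 2*cos(3*a)/3


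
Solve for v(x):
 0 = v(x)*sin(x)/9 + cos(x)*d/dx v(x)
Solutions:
 v(x) = C1*cos(x)^(1/9)


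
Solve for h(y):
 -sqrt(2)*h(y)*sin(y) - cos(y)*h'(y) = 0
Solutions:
 h(y) = C1*cos(y)^(sqrt(2))


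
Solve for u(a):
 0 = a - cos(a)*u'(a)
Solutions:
 u(a) = C1 + Integral(a/cos(a), a)


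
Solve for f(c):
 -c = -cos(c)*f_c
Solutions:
 f(c) = C1 + Integral(c/cos(c), c)


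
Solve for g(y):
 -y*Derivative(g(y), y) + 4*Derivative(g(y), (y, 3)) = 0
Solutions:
 g(y) = C1 + Integral(C2*airyai(2^(1/3)*y/2) + C3*airybi(2^(1/3)*y/2), y)


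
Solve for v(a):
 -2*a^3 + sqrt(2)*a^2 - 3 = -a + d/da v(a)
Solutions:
 v(a) = C1 - a^4/2 + sqrt(2)*a^3/3 + a^2/2 - 3*a


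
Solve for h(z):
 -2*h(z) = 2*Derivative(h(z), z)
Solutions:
 h(z) = C1*exp(-z)


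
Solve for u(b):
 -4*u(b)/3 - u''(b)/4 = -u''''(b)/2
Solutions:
 u(b) = C1*exp(-sqrt(3)*b*sqrt(3 + sqrt(393))/6) + C2*exp(sqrt(3)*b*sqrt(3 + sqrt(393))/6) + C3*sin(sqrt(3)*b*sqrt(-3 + sqrt(393))/6) + C4*cos(sqrt(3)*b*sqrt(-3 + sqrt(393))/6)


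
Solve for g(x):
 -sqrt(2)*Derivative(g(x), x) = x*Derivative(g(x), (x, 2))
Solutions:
 g(x) = C1 + C2*x^(1 - sqrt(2))


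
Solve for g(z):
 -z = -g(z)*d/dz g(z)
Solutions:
 g(z) = -sqrt(C1 + z^2)
 g(z) = sqrt(C1 + z^2)


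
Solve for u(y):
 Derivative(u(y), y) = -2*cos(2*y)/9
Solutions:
 u(y) = C1 - sin(2*y)/9


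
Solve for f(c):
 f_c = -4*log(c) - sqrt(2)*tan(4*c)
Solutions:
 f(c) = C1 - 4*c*log(c) + 4*c + sqrt(2)*log(cos(4*c))/4


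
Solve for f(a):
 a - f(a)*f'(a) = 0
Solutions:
 f(a) = -sqrt(C1 + a^2)
 f(a) = sqrt(C1 + a^2)


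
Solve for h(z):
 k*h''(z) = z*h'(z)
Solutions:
 h(z) = C1 + C2*erf(sqrt(2)*z*sqrt(-1/k)/2)/sqrt(-1/k)


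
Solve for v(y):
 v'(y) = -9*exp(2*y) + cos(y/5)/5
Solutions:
 v(y) = C1 - 9*exp(2*y)/2 + sin(y/5)


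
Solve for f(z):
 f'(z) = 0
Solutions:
 f(z) = C1


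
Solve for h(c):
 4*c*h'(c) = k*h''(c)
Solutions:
 h(c) = C1 + C2*erf(sqrt(2)*c*sqrt(-1/k))/sqrt(-1/k)


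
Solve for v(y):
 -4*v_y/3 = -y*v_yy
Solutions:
 v(y) = C1 + C2*y^(7/3)


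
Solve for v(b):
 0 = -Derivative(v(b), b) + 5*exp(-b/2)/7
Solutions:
 v(b) = C1 - 10*exp(-b/2)/7


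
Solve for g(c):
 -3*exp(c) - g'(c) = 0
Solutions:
 g(c) = C1 - 3*exp(c)


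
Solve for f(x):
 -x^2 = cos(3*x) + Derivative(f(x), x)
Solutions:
 f(x) = C1 - x^3/3 - sin(3*x)/3


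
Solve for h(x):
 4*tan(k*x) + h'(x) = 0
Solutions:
 h(x) = C1 - 4*Piecewise((-log(cos(k*x))/k, Ne(k, 0)), (0, True))


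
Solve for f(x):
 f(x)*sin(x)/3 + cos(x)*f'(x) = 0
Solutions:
 f(x) = C1*cos(x)^(1/3)


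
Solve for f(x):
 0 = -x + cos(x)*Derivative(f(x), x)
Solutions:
 f(x) = C1 + Integral(x/cos(x), x)


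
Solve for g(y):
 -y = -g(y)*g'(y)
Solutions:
 g(y) = -sqrt(C1 + y^2)
 g(y) = sqrt(C1 + y^2)


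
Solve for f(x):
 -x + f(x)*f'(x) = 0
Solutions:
 f(x) = -sqrt(C1 + x^2)
 f(x) = sqrt(C1 + x^2)


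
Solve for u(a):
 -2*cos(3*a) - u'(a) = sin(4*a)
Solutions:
 u(a) = C1 - 2*sin(3*a)/3 + cos(4*a)/4


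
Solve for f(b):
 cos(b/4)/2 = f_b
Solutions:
 f(b) = C1 + 2*sin(b/4)


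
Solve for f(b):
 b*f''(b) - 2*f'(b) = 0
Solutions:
 f(b) = C1 + C2*b^3


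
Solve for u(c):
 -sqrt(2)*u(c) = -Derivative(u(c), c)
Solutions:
 u(c) = C1*exp(sqrt(2)*c)


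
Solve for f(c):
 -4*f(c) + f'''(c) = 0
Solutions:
 f(c) = C3*exp(2^(2/3)*c) + (C1*sin(2^(2/3)*sqrt(3)*c/2) + C2*cos(2^(2/3)*sqrt(3)*c/2))*exp(-2^(2/3)*c/2)


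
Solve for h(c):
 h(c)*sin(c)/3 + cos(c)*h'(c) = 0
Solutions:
 h(c) = C1*cos(c)^(1/3)


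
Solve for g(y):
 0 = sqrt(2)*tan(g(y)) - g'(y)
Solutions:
 g(y) = pi - asin(C1*exp(sqrt(2)*y))
 g(y) = asin(C1*exp(sqrt(2)*y))


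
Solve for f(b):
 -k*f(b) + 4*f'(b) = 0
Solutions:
 f(b) = C1*exp(b*k/4)


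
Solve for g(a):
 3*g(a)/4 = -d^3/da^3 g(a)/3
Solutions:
 g(a) = C3*exp(-2^(1/3)*3^(2/3)*a/2) + (C1*sin(3*2^(1/3)*3^(1/6)*a/4) + C2*cos(3*2^(1/3)*3^(1/6)*a/4))*exp(2^(1/3)*3^(2/3)*a/4)


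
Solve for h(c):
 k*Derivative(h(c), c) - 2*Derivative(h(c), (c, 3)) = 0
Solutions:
 h(c) = C1 + C2*exp(-sqrt(2)*c*sqrt(k)/2) + C3*exp(sqrt(2)*c*sqrt(k)/2)


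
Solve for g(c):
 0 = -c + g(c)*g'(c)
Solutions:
 g(c) = -sqrt(C1 + c^2)
 g(c) = sqrt(C1 + c^2)


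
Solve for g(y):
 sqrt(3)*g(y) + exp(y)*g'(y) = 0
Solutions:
 g(y) = C1*exp(sqrt(3)*exp(-y))


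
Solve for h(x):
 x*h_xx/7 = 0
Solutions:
 h(x) = C1 + C2*x


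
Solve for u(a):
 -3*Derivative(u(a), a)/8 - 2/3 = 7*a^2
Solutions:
 u(a) = C1 - 56*a^3/9 - 16*a/9


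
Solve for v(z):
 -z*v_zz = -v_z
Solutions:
 v(z) = C1 + C2*z^2


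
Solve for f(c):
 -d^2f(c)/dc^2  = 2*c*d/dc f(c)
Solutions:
 f(c) = C1 + C2*erf(c)


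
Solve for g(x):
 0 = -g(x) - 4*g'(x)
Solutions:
 g(x) = C1*exp(-x/4)


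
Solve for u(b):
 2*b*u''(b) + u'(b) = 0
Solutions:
 u(b) = C1 + C2*sqrt(b)


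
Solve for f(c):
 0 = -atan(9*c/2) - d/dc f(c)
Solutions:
 f(c) = C1 - c*atan(9*c/2) + log(81*c^2 + 4)/9


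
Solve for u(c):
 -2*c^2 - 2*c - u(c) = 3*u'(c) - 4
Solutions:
 u(c) = C1*exp(-c/3) - 2*c^2 + 10*c - 26


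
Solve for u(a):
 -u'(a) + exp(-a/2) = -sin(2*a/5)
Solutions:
 u(a) = C1 - 5*cos(2*a/5)/2 - 2*exp(-a/2)


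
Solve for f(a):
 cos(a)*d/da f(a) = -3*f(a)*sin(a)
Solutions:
 f(a) = C1*cos(a)^3


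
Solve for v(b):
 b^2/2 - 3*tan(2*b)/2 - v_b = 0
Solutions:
 v(b) = C1 + b^3/6 + 3*log(cos(2*b))/4


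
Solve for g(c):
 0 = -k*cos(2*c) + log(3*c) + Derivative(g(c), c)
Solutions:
 g(c) = C1 - c*log(c) - c*log(3) + c + k*sin(2*c)/2


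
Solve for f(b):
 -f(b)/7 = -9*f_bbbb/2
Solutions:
 f(b) = C1*exp(-2^(1/4)*sqrt(3)*7^(3/4)*b/21) + C2*exp(2^(1/4)*sqrt(3)*7^(3/4)*b/21) + C3*sin(2^(1/4)*sqrt(3)*7^(3/4)*b/21) + C4*cos(2^(1/4)*sqrt(3)*7^(3/4)*b/21)


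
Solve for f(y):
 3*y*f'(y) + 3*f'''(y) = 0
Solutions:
 f(y) = C1 + Integral(C2*airyai(-y) + C3*airybi(-y), y)


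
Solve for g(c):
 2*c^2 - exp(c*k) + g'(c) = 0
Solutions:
 g(c) = C1 - 2*c^3/3 + exp(c*k)/k


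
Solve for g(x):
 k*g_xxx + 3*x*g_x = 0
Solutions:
 g(x) = C1 + Integral(C2*airyai(3^(1/3)*x*(-1/k)^(1/3)) + C3*airybi(3^(1/3)*x*(-1/k)^(1/3)), x)


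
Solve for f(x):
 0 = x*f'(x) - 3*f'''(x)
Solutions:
 f(x) = C1 + Integral(C2*airyai(3^(2/3)*x/3) + C3*airybi(3^(2/3)*x/3), x)


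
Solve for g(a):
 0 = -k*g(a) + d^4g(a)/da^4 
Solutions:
 g(a) = C1*exp(-a*k^(1/4)) + C2*exp(a*k^(1/4)) + C3*exp(-I*a*k^(1/4)) + C4*exp(I*a*k^(1/4))


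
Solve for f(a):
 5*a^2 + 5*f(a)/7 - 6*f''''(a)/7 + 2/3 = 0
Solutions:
 f(a) = C1*exp(-5^(1/4)*6^(3/4)*a/6) + C2*exp(5^(1/4)*6^(3/4)*a/6) + C3*sin(5^(1/4)*6^(3/4)*a/6) + C4*cos(5^(1/4)*6^(3/4)*a/6) - 7*a^2 - 14/15


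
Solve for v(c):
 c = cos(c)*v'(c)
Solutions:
 v(c) = C1 + Integral(c/cos(c), c)


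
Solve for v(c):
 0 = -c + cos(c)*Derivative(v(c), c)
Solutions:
 v(c) = C1 + Integral(c/cos(c), c)


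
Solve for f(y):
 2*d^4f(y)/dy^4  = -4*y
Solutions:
 f(y) = C1 + C2*y + C3*y^2 + C4*y^3 - y^5/60


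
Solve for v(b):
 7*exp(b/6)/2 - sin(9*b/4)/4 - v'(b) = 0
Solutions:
 v(b) = C1 + 21*exp(b/6) + cos(9*b/4)/9


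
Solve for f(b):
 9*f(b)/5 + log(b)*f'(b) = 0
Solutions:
 f(b) = C1*exp(-9*li(b)/5)


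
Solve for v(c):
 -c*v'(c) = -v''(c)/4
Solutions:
 v(c) = C1 + C2*erfi(sqrt(2)*c)


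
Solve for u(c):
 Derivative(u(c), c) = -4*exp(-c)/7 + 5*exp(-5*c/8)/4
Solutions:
 u(c) = C1 + 4*exp(-c)/7 - 2*exp(-5*c/8)


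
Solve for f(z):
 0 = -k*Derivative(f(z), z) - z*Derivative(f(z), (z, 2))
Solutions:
 f(z) = C1 + z^(1 - re(k))*(C2*sin(log(z)*Abs(im(k))) + C3*cos(log(z)*im(k)))


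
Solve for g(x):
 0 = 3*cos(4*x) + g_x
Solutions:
 g(x) = C1 - 3*sin(4*x)/4


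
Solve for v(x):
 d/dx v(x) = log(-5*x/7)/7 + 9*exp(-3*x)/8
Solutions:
 v(x) = C1 + x*log(-x)/7 + x*(-log(7) - 1 + log(5))/7 - 3*exp(-3*x)/8


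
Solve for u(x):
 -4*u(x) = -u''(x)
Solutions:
 u(x) = C1*exp(-2*x) + C2*exp(2*x)


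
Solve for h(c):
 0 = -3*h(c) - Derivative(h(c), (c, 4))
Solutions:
 h(c) = (C1*sin(sqrt(2)*3^(1/4)*c/2) + C2*cos(sqrt(2)*3^(1/4)*c/2))*exp(-sqrt(2)*3^(1/4)*c/2) + (C3*sin(sqrt(2)*3^(1/4)*c/2) + C4*cos(sqrt(2)*3^(1/4)*c/2))*exp(sqrt(2)*3^(1/4)*c/2)


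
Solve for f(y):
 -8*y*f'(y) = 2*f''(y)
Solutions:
 f(y) = C1 + C2*erf(sqrt(2)*y)


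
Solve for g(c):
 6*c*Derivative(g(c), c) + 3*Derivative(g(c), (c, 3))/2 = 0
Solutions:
 g(c) = C1 + Integral(C2*airyai(-2^(2/3)*c) + C3*airybi(-2^(2/3)*c), c)


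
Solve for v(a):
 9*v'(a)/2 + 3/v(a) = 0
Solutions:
 v(a) = -sqrt(C1 - 12*a)/3
 v(a) = sqrt(C1 - 12*a)/3


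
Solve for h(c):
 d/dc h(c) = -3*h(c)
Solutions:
 h(c) = C1*exp(-3*c)


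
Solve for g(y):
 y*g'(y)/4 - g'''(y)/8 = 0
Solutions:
 g(y) = C1 + Integral(C2*airyai(2^(1/3)*y) + C3*airybi(2^(1/3)*y), y)


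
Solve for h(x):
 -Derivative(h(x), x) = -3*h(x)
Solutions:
 h(x) = C1*exp(3*x)


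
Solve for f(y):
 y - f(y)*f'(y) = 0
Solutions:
 f(y) = -sqrt(C1 + y^2)
 f(y) = sqrt(C1 + y^2)


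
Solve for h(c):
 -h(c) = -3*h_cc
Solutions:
 h(c) = C1*exp(-sqrt(3)*c/3) + C2*exp(sqrt(3)*c/3)


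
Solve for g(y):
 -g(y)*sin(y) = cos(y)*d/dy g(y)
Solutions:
 g(y) = C1*cos(y)


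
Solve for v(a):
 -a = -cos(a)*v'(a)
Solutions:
 v(a) = C1 + Integral(a/cos(a), a)


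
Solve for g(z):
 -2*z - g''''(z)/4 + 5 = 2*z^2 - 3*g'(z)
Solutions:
 g(z) = C1 + C4*exp(12^(1/3)*z) + 2*z^3/9 + z^2/3 - 5*z/3 + (C2*sin(2^(2/3)*3^(5/6)*z/2) + C3*cos(2^(2/3)*3^(5/6)*z/2))*exp(-12^(1/3)*z/2)


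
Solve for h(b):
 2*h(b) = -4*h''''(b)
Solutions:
 h(b) = (C1*sin(2^(1/4)*b/2) + C2*cos(2^(1/4)*b/2))*exp(-2^(1/4)*b/2) + (C3*sin(2^(1/4)*b/2) + C4*cos(2^(1/4)*b/2))*exp(2^(1/4)*b/2)


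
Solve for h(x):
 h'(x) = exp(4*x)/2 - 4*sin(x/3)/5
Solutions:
 h(x) = C1 + exp(4*x)/8 + 12*cos(x/3)/5


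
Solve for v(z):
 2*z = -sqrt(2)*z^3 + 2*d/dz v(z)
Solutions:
 v(z) = C1 + sqrt(2)*z^4/8 + z^2/2


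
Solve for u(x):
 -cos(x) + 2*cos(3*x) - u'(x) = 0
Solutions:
 u(x) = C1 - sin(x) + 2*sin(3*x)/3


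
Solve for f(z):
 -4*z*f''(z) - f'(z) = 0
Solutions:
 f(z) = C1 + C2*z^(3/4)


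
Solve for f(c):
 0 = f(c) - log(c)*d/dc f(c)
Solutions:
 f(c) = C1*exp(li(c))


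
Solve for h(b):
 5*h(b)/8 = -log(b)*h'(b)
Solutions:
 h(b) = C1*exp(-5*li(b)/8)


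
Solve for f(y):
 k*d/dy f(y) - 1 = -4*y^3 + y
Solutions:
 f(y) = C1 - y^4/k + y^2/(2*k) + y/k


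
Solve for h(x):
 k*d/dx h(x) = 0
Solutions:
 h(x) = C1


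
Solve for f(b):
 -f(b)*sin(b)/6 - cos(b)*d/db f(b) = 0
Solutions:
 f(b) = C1*cos(b)^(1/6)


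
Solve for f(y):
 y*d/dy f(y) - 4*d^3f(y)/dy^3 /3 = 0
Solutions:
 f(y) = C1 + Integral(C2*airyai(6^(1/3)*y/2) + C3*airybi(6^(1/3)*y/2), y)


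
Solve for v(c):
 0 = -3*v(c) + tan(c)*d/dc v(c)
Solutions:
 v(c) = C1*sin(c)^3


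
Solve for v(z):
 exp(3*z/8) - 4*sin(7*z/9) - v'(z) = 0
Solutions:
 v(z) = C1 + 8*exp(3*z/8)/3 + 36*cos(7*z/9)/7


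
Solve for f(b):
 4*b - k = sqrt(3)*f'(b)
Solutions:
 f(b) = C1 + 2*sqrt(3)*b^2/3 - sqrt(3)*b*k/3


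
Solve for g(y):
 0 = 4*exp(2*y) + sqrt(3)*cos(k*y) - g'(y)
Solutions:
 g(y) = C1 + 2*exp(2*y) + sqrt(3)*sin(k*y)/k


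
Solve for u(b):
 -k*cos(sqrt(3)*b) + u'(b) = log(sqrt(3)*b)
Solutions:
 u(b) = C1 + b*log(b) - b + b*log(3)/2 + sqrt(3)*k*sin(sqrt(3)*b)/3


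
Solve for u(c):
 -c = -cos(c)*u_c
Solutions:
 u(c) = C1 + Integral(c/cos(c), c)


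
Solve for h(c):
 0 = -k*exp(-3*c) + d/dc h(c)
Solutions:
 h(c) = C1 - k*exp(-3*c)/3


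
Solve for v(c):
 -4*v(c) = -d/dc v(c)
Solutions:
 v(c) = C1*exp(4*c)


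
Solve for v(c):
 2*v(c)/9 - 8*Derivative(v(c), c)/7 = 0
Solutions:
 v(c) = C1*exp(7*c/36)


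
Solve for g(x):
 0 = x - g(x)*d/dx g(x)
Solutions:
 g(x) = -sqrt(C1 + x^2)
 g(x) = sqrt(C1 + x^2)


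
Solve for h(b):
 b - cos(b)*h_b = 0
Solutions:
 h(b) = C1 + Integral(b/cos(b), b)


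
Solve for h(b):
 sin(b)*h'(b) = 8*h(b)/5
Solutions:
 h(b) = C1*(cos(b) - 1)^(4/5)/(cos(b) + 1)^(4/5)


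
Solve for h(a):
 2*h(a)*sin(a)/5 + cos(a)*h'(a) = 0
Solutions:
 h(a) = C1*cos(a)^(2/5)


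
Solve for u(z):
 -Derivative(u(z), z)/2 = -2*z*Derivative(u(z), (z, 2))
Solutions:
 u(z) = C1 + C2*z^(5/4)


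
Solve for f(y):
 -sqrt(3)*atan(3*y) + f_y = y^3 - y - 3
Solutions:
 f(y) = C1 + y^4/4 - y^2/2 - 3*y + sqrt(3)*(y*atan(3*y) - log(9*y^2 + 1)/6)


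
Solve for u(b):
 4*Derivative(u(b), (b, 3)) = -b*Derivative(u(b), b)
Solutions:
 u(b) = C1 + Integral(C2*airyai(-2^(1/3)*b/2) + C3*airybi(-2^(1/3)*b/2), b)


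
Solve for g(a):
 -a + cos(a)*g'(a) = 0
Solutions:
 g(a) = C1 + Integral(a/cos(a), a)


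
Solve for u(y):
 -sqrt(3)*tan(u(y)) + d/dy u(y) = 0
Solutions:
 u(y) = pi - asin(C1*exp(sqrt(3)*y))
 u(y) = asin(C1*exp(sqrt(3)*y))


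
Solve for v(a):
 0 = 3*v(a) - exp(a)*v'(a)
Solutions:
 v(a) = C1*exp(-3*exp(-a))


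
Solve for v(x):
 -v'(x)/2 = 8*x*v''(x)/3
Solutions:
 v(x) = C1 + C2*x^(13/16)


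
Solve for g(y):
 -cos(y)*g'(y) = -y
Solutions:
 g(y) = C1 + Integral(y/cos(y), y)


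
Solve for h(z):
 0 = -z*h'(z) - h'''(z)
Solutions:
 h(z) = C1 + Integral(C2*airyai(-z) + C3*airybi(-z), z)


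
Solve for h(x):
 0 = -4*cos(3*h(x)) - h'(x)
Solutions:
 h(x) = -asin((C1 + exp(24*x))/(C1 - exp(24*x)))/3 + pi/3
 h(x) = asin((C1 + exp(24*x))/(C1 - exp(24*x)))/3


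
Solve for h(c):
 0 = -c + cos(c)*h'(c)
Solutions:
 h(c) = C1 + Integral(c/cos(c), c)


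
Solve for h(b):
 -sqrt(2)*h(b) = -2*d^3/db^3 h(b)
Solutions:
 h(b) = C3*exp(2^(5/6)*b/2) + (C1*sin(2^(5/6)*sqrt(3)*b/4) + C2*cos(2^(5/6)*sqrt(3)*b/4))*exp(-2^(5/6)*b/4)


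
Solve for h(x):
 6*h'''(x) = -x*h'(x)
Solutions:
 h(x) = C1 + Integral(C2*airyai(-6^(2/3)*x/6) + C3*airybi(-6^(2/3)*x/6), x)


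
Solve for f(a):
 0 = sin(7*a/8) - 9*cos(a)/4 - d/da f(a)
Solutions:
 f(a) = C1 - 9*sin(a)/4 - 8*cos(7*a/8)/7


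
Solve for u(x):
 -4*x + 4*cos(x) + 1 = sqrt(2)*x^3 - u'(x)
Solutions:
 u(x) = C1 + sqrt(2)*x^4/4 + 2*x^2 - x - 4*sin(x)


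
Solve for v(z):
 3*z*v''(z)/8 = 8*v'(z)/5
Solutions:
 v(z) = C1 + C2*z^(79/15)


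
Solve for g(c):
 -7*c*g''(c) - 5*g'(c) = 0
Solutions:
 g(c) = C1 + C2*c^(2/7)


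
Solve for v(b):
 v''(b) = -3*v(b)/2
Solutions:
 v(b) = C1*sin(sqrt(6)*b/2) + C2*cos(sqrt(6)*b/2)


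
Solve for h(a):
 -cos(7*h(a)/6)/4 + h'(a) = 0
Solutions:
 -a/4 - 3*log(sin(7*h(a)/6) - 1)/7 + 3*log(sin(7*h(a)/6) + 1)/7 = C1


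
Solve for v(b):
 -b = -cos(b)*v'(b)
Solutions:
 v(b) = C1 + Integral(b/cos(b), b)


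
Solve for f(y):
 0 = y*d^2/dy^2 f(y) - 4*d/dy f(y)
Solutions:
 f(y) = C1 + C2*y^5


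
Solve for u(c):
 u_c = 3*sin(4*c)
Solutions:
 u(c) = C1 - 3*cos(4*c)/4


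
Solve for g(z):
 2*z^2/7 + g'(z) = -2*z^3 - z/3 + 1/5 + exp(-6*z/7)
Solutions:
 g(z) = C1 - z^4/2 - 2*z^3/21 - z^2/6 + z/5 - 7*exp(-6*z/7)/6


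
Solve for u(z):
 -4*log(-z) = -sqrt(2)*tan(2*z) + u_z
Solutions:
 u(z) = C1 - 4*z*log(-z) + 4*z - sqrt(2)*log(cos(2*z))/2


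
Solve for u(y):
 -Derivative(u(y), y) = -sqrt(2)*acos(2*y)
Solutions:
 u(y) = C1 + sqrt(2)*(y*acos(2*y) - sqrt(1 - 4*y^2)/2)


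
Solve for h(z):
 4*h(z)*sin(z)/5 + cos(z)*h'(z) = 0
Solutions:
 h(z) = C1*cos(z)^(4/5)


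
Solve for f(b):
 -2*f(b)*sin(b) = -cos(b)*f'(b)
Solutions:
 f(b) = C1/cos(b)^2


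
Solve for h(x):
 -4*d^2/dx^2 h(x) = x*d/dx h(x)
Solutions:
 h(x) = C1 + C2*erf(sqrt(2)*x/4)


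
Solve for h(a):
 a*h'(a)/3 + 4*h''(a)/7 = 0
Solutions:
 h(a) = C1 + C2*erf(sqrt(42)*a/12)


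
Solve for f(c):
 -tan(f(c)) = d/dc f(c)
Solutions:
 f(c) = pi - asin(C1*exp(-c))
 f(c) = asin(C1*exp(-c))


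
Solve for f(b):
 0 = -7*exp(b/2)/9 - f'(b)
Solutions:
 f(b) = C1 - 14*exp(b/2)/9


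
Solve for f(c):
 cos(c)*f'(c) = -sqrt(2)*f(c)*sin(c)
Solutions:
 f(c) = C1*cos(c)^(sqrt(2))


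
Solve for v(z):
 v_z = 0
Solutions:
 v(z) = C1


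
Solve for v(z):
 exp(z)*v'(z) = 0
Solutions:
 v(z) = C1


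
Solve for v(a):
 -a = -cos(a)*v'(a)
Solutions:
 v(a) = C1 + Integral(a/cos(a), a)


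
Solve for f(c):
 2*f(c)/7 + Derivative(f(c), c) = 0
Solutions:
 f(c) = C1*exp(-2*c/7)


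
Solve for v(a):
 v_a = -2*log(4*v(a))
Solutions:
 Integral(1/(log(_y) + 2*log(2)), (_y, v(a)))/2 = C1 - a


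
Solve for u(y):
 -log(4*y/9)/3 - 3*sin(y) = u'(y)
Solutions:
 u(y) = C1 - y*log(y)/3 - 2*y*log(2)/3 + y/3 + 2*y*log(3)/3 + 3*cos(y)


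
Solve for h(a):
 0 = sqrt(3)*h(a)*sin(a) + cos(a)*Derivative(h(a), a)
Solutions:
 h(a) = C1*cos(a)^(sqrt(3))


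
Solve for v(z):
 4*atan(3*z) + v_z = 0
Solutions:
 v(z) = C1 - 4*z*atan(3*z) + 2*log(9*z^2 + 1)/3


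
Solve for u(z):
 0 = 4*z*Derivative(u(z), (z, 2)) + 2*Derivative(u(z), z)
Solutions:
 u(z) = C1 + C2*sqrt(z)


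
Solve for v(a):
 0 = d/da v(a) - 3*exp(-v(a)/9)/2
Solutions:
 v(a) = 9*log(C1 + a/6)


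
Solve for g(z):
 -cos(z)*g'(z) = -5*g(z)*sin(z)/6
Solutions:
 g(z) = C1/cos(z)^(5/6)


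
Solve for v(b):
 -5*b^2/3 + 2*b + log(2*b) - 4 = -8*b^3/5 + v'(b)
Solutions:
 v(b) = C1 + 2*b^4/5 - 5*b^3/9 + b^2 + b*log(b) - 5*b + b*log(2)


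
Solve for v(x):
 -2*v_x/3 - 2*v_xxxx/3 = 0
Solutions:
 v(x) = C1 + C4*exp(-x) + (C2*sin(sqrt(3)*x/2) + C3*cos(sqrt(3)*x/2))*exp(x/2)


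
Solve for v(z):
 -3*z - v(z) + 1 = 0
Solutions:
 v(z) = 1 - 3*z


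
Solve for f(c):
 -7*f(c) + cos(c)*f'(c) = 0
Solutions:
 f(c) = C1*sqrt(sin(c) + 1)*(sin(c)^3 + 3*sin(c)^2 + 3*sin(c) + 1)/(sqrt(sin(c) - 1)*(sin(c)^3 - 3*sin(c)^2 + 3*sin(c) - 1))


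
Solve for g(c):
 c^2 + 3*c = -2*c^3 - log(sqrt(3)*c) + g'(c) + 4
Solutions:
 g(c) = C1 + c^4/2 + c^3/3 + 3*c^2/2 + c*log(c) - 5*c + c*log(3)/2


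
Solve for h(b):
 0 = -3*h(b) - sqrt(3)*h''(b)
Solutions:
 h(b) = C1*sin(3^(1/4)*b) + C2*cos(3^(1/4)*b)


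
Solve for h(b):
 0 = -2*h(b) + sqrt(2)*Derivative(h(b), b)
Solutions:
 h(b) = C1*exp(sqrt(2)*b)


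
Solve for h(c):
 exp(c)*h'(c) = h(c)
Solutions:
 h(c) = C1*exp(-exp(-c))


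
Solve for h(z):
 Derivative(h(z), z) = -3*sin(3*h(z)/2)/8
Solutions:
 3*z/8 + log(cos(3*h(z)/2) - 1)/3 - log(cos(3*h(z)/2) + 1)/3 = C1


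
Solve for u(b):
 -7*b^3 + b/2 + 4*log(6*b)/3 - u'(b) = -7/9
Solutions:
 u(b) = C1 - 7*b^4/4 + b^2/4 + 4*b*log(b)/3 - 5*b/9 + 4*b*log(6)/3


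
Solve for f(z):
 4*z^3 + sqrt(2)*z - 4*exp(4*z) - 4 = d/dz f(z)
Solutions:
 f(z) = C1 + z^4 + sqrt(2)*z^2/2 - 4*z - exp(4*z)


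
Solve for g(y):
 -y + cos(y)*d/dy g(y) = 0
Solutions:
 g(y) = C1 + Integral(y/cos(y), y)


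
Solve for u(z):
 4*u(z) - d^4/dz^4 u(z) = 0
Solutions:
 u(z) = C1*exp(-sqrt(2)*z) + C2*exp(sqrt(2)*z) + C3*sin(sqrt(2)*z) + C4*cos(sqrt(2)*z)


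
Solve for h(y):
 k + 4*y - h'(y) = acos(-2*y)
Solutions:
 h(y) = C1 + k*y + 2*y^2 - y*acos(-2*y) - sqrt(1 - 4*y^2)/2


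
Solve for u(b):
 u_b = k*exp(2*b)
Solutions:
 u(b) = C1 + k*exp(2*b)/2


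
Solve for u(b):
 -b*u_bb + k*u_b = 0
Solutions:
 u(b) = C1 + b^(re(k) + 1)*(C2*sin(log(b)*Abs(im(k))) + C3*cos(log(b)*im(k)))


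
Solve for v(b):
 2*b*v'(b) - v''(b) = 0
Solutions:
 v(b) = C1 + C2*erfi(b)


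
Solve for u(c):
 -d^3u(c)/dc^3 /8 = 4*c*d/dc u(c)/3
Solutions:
 u(c) = C1 + Integral(C2*airyai(-2*6^(2/3)*c/3) + C3*airybi(-2*6^(2/3)*c/3), c)


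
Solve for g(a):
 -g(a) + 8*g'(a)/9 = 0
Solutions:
 g(a) = C1*exp(9*a/8)


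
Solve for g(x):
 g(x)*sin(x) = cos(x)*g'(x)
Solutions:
 g(x) = C1/cos(x)


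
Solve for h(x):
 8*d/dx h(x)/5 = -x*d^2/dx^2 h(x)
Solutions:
 h(x) = C1 + C2/x^(3/5)


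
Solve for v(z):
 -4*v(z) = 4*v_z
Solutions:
 v(z) = C1*exp(-z)


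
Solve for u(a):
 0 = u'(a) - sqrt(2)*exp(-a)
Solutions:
 u(a) = C1 - sqrt(2)*exp(-a)


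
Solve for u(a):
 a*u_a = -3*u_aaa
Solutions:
 u(a) = C1 + Integral(C2*airyai(-3^(2/3)*a/3) + C3*airybi(-3^(2/3)*a/3), a)


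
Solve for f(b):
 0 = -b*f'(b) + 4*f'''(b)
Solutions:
 f(b) = C1 + Integral(C2*airyai(2^(1/3)*b/2) + C3*airybi(2^(1/3)*b/2), b)


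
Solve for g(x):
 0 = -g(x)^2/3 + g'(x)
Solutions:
 g(x) = -3/(C1 + x)


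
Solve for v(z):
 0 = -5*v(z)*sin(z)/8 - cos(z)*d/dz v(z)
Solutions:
 v(z) = C1*cos(z)^(5/8)


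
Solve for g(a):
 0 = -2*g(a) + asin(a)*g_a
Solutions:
 g(a) = C1*exp(2*Integral(1/asin(a), a))


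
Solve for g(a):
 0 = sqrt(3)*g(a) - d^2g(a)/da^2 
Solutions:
 g(a) = C1*exp(-3^(1/4)*a) + C2*exp(3^(1/4)*a)


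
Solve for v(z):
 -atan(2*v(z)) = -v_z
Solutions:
 Integral(1/atan(2*_y), (_y, v(z))) = C1 + z


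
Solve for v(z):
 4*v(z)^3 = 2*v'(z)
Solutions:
 v(z) = -sqrt(2)*sqrt(-1/(C1 + 2*z))/2
 v(z) = sqrt(2)*sqrt(-1/(C1 + 2*z))/2


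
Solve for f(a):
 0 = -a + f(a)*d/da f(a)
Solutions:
 f(a) = -sqrt(C1 + a^2)
 f(a) = sqrt(C1 + a^2)


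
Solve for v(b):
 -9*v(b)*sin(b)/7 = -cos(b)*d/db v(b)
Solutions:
 v(b) = C1/cos(b)^(9/7)


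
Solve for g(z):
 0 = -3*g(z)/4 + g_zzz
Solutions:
 g(z) = C3*exp(6^(1/3)*z/2) + (C1*sin(2^(1/3)*3^(5/6)*z/4) + C2*cos(2^(1/3)*3^(5/6)*z/4))*exp(-6^(1/3)*z/4)


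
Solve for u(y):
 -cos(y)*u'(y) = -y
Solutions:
 u(y) = C1 + Integral(y/cos(y), y)


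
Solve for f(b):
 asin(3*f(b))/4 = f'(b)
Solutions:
 Integral(1/asin(3*_y), (_y, f(b))) = C1 + b/4


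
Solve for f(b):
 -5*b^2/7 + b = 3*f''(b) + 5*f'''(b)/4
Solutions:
 f(b) = C1 + C2*b + C3*exp(-12*b/5) - 5*b^4/252 + 67*b^3/756 - 335*b^2/3024


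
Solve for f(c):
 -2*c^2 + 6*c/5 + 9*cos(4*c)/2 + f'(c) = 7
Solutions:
 f(c) = C1 + 2*c^3/3 - 3*c^2/5 + 7*c - 9*sin(4*c)/8


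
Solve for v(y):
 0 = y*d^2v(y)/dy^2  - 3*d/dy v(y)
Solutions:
 v(y) = C1 + C2*y^4


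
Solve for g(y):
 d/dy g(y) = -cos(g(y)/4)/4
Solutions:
 y/4 - 2*log(sin(g(y)/4) - 1) + 2*log(sin(g(y)/4) + 1) = C1


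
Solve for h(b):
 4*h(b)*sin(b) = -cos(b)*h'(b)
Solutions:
 h(b) = C1*cos(b)^4


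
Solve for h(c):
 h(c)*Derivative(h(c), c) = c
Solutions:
 h(c) = -sqrt(C1 + c^2)
 h(c) = sqrt(C1 + c^2)


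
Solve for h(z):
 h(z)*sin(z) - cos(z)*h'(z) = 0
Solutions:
 h(z) = C1/cos(z)


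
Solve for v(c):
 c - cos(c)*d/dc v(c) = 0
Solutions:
 v(c) = C1 + Integral(c/cos(c), c)


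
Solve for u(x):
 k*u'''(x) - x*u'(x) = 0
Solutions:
 u(x) = C1 + Integral(C2*airyai(x*(1/k)^(1/3)) + C3*airybi(x*(1/k)^(1/3)), x)


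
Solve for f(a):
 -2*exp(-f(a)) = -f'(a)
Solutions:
 f(a) = log(C1 + 2*a)


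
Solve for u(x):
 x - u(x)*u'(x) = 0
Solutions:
 u(x) = -sqrt(C1 + x^2)
 u(x) = sqrt(C1 + x^2)


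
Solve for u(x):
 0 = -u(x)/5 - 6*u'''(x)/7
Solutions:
 u(x) = C3*exp(-30^(2/3)*7^(1/3)*x/30) + (C1*sin(10^(2/3)*3^(1/6)*7^(1/3)*x/20) + C2*cos(10^(2/3)*3^(1/6)*7^(1/3)*x/20))*exp(30^(2/3)*7^(1/3)*x/60)


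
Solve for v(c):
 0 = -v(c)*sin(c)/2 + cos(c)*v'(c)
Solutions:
 v(c) = C1/sqrt(cos(c))


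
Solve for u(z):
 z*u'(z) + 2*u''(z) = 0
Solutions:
 u(z) = C1 + C2*erf(z/2)


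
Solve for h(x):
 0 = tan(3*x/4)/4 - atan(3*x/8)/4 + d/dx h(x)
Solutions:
 h(x) = C1 + x*atan(3*x/8)/4 - log(9*x^2 + 64)/3 + log(cos(3*x/4))/3


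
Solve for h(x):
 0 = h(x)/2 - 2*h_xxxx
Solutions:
 h(x) = C1*exp(-sqrt(2)*x/2) + C2*exp(sqrt(2)*x/2) + C3*sin(sqrt(2)*x/2) + C4*cos(sqrt(2)*x/2)


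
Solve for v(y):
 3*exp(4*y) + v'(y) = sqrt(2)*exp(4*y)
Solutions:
 v(y) = C1 - 3*exp(4*y)/4 + sqrt(2)*exp(4*y)/4


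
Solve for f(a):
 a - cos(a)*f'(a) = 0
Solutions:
 f(a) = C1 + Integral(a/cos(a), a)


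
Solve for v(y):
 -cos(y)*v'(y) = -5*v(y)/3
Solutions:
 v(y) = C1*(sin(y) + 1)^(5/6)/(sin(y) - 1)^(5/6)


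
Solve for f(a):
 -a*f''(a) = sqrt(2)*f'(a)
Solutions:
 f(a) = C1 + C2*a^(1 - sqrt(2))


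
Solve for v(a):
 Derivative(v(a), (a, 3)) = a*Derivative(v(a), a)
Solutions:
 v(a) = C1 + Integral(C2*airyai(a) + C3*airybi(a), a)


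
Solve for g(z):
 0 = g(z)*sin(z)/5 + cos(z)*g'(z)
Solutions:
 g(z) = C1*cos(z)^(1/5)


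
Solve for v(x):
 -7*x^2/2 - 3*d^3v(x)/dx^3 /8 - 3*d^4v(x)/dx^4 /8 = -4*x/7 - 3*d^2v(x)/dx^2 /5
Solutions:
 v(x) = C1 + C2*x + C3*exp(x*(-5 + sqrt(185))/10) + C4*exp(-x*(5 + sqrt(185))/10) + 35*x^4/72 + 355*x^3/336 + 15125*x^2/2688
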